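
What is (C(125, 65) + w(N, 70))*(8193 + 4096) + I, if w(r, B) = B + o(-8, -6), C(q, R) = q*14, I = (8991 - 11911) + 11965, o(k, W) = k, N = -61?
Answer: 22276713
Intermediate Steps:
I = 9045 (I = -2920 + 11965 = 9045)
C(q, R) = 14*q
w(r, B) = -8 + B (w(r, B) = B - 8 = -8 + B)
(C(125, 65) + w(N, 70))*(8193 + 4096) + I = (14*125 + (-8 + 70))*(8193 + 4096) + 9045 = (1750 + 62)*12289 + 9045 = 1812*12289 + 9045 = 22267668 + 9045 = 22276713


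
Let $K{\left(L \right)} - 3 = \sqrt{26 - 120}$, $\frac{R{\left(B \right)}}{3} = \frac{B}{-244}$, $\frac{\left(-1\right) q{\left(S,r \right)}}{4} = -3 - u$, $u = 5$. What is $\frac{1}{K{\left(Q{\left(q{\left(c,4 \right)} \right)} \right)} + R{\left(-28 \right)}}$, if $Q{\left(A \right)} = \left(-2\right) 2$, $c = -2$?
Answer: $\frac{6222}{195695} - \frac{3721 i \sqrt{94}}{391390} \approx 0.031794 - 0.092175 i$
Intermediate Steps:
$q{\left(S,r \right)} = 32$ ($q{\left(S,r \right)} = - 4 \left(-3 - 5\right) = \left(-4\right) \left(-8\right) = 32$)
$Q{\left(A \right)} = -4$
$R{\left(B \right)} = - \frac{3 B}{244}$ ($R{\left(B \right)} = 3 \frac{B}{-244} = 3 B \left(- \frac{1}{244}\right) = 3 \left(- \frac{B}{244}\right) = - \frac{3 B}{244}$)
$K{\left(L \right)} = 3 + i \sqrt{94}$ ($K{\left(L \right)} = 3 + \sqrt{26 - 120} = 3 + \sqrt{-94} = 3 + i \sqrt{94}$)
$\frac{1}{K{\left(Q{\left(q{\left(c,4 \right)} \right)} \right)} + R{\left(-28 \right)}} = \frac{1}{\left(3 + i \sqrt{94}\right) - - \frac{21}{61}} = \frac{1}{\left(3 + i \sqrt{94}\right) + \frac{21}{61}} = \frac{1}{\frac{204}{61} + i \sqrt{94}}$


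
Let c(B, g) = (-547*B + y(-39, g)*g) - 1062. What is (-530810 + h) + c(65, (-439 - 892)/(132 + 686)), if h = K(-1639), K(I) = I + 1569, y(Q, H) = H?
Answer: -379724091067/669124 ≈ -5.6749e+5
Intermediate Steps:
K(I) = 1569 + I
h = -70 (h = 1569 - 1639 = -70)
c(B, g) = -1062 + g² - 547*B (c(B, g) = (-547*B + g*g) - 1062 = (-547*B + g²) - 1062 = (g² - 547*B) - 1062 = -1062 + g² - 547*B)
(-530810 + h) + c(65, (-439 - 892)/(132 + 686)) = (-530810 - 70) + (-1062 + ((-439 - 892)/(132 + 686))² - 547*65) = -530880 + (-1062 + (-1331/818)² - 35555) = -530880 + (-1062 + 1771561/669124 - 35555) = -530880 - 24499541947/669124 = -379724091067/669124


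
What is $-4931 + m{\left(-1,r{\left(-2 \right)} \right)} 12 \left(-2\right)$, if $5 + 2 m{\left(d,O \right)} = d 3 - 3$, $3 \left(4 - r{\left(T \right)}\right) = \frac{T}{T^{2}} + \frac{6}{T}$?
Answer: $-4799$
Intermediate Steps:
$r{\left(T \right)} = 4 - \frac{7}{3 T}$ ($r{\left(T \right)} = 4 - \frac{\frac{T}{T^{2}} + \frac{6}{T}}{3} = 4 - \frac{\frac{1}{T} + \frac{6}{T}}{3} = 4 - \frac{7 \frac{1}{T}}{3} = 4 - \frac{7}{3 T}$)
$m{\left(d,O \right)} = -4 + \frac{3 d}{2}$ ($m{\left(d,O \right)} = - \frac{5}{2} + \frac{d 3 - 3}{2} = - \frac{5}{2} + \frac{3 d - 3}{2} = - \frac{5}{2} + \frac{-3 + 3 d}{2} = - \frac{5}{2} + \left(- \frac{3}{2} + \frac{3 d}{2}\right) = -4 + \frac{3 d}{2}$)
$-4931 + m{\left(-1,r{\left(-2 \right)} \right)} 12 \left(-2\right) = -4931 + \left(-4 + \frac{3}{2} \left(-1\right)\right) 12 \left(-2\right) = -4931 + \left(-4 - \frac{3}{2}\right) 12 \left(-2\right) = -4931 + \left(- \frac{11}{2}\right) 12 \left(-2\right) = -4931 - -132 = -4931 + 132 = -4799$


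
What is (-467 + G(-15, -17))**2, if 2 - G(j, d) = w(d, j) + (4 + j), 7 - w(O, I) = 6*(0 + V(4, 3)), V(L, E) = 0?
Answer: 212521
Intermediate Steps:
w(O, I) = 7 (w(O, I) = 7 - 6*(0 + 0) = 7 - 6*0 = 7 - 1*0 = 7 + 0 = 7)
G(j, d) = -9 - j (G(j, d) = 2 - (7 + (4 + j)) = 2 - (11 + j) = 2 + (-11 - j) = -9 - j)
(-467 + G(-15, -17))**2 = (-467 + (-9 - 1*(-15)))**2 = (-467 + (-9 + 15))**2 = (-467 + 6)**2 = (-461)**2 = 212521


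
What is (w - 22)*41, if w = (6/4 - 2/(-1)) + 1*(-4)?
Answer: -1845/2 ≈ -922.50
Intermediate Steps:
w = -1/2 (w = (6*(1/4) - 2*(-1)) - 4 = (3/2 + 2) - 4 = 7/2 - 4 = -1/2 ≈ -0.50000)
(w - 22)*41 = (-1/2 - 22)*41 = -45/2*41 = -1845/2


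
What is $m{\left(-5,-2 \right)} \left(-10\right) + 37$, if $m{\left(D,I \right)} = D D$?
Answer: $-213$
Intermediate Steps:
$m{\left(D,I \right)} = D^{2}$
$m{\left(-5,-2 \right)} \left(-10\right) + 37 = \left(-5\right)^{2} \left(-10\right) + 37 = 25 \left(-10\right) + 37 = -250 + 37 = -213$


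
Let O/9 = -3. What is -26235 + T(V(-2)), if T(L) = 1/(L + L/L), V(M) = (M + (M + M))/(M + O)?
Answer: -918196/35 ≈ -26234.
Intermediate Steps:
O = -27 (O = 9*(-3) = -27)
V(M) = 3*M/(-27 + M) (V(M) = (M + (M + M))/(M - 27) = (M + 2*M)/(-27 + M) = (3*M)/(-27 + M) = 3*M/(-27 + M))
T(L) = 1/(1 + L) (T(L) = 1/(L + 1) = 1/(1 + L))
-26235 + T(V(-2)) = -26235 + 1/(1 + 3*(-2)/(-27 - 2)) = -26235 + 1/(1 + 3*(-2)/(-29)) = -26235 + 1/(1 + 3*(-2)*(-1/29)) = -26235 + 1/(1 + 6/29) = -26235 + 1/(35/29) = -26235 + 29/35 = -918196/35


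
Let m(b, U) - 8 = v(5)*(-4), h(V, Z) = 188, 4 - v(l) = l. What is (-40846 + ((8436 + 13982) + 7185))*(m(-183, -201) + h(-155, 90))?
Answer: -2248600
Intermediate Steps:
v(l) = 4 - l
m(b, U) = 12 (m(b, U) = 8 + (4 - 1*5)*(-4) = 8 + (4 - 5)*(-4) = 8 - 1*(-4) = 8 + 4 = 12)
(-40846 + ((8436 + 13982) + 7185))*(m(-183, -201) + h(-155, 90)) = (-40846 + ((8436 + 13982) + 7185))*(12 + 188) = (-40846 + (22418 + 7185))*200 = (-40846 + 29603)*200 = -11243*200 = -2248600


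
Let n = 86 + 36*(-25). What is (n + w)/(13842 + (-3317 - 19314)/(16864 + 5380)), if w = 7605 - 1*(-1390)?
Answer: 181978164/307878817 ≈ 0.59107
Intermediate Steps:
w = 8995 (w = 7605 + 1390 = 8995)
n = -814 (n = 86 - 900 = -814)
(n + w)/(13842 + (-3317 - 19314)/(16864 + 5380)) = (-814 + 8995)/(13842 + (-3317 - 19314)/(16864 + 5380)) = 8181/(13842 - 22631/22244) = 8181/(307878817/22244) = 8181*(22244/307878817) = 181978164/307878817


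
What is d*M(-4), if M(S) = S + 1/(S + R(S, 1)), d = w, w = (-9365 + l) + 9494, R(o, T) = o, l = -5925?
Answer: 47817/2 ≈ 23909.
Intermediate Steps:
w = -5796 (w = (-9365 - 5925) + 9494 = -15290 + 9494 = -5796)
d = -5796
M(S) = S + 1/(2*S) (M(S) = S + 1/(S + S) = S + 1/(2*S))
d*M(-4) = -5796*(-4 + (½)/(-4)) = -5796*(-4 + (½)*(-¼)) = -5796*(-4 - ⅛) = -5796*(-33/8) = 47817/2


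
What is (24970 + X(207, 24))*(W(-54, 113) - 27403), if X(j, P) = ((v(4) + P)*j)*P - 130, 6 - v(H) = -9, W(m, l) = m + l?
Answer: -5977179648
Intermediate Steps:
W(m, l) = l + m
v(H) = 15 (v(H) = 6 - 1*(-9) = 6 + 9 = 15)
X(j, P) = -130 + P*j*(15 + P) (X(j, P) = ((15 + P)*j)*P - 130 = (j*(15 + P))*P - 130 = P*j*(15 + P) - 130 = -130 + P*j*(15 + P))
(24970 + X(207, 24))*(W(-54, 113) - 27403) = (24970 + (-130 + 207*24² + 15*24*207))*((113 - 54) - 27403) = (24970 + (-130 + 207*576 + 74520))*(59 - 27403) = (24970 + (-130 + 119232 + 74520))*(-27344) = (24970 + 193622)*(-27344) = 218592*(-27344) = -5977179648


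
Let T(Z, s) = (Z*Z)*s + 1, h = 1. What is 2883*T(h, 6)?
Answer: 20181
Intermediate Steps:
T(Z, s) = 1 + s*Z² (T(Z, s) = Z²*s + 1 = s*Z² + 1 = 1 + s*Z²)
2883*T(h, 6) = 2883*(1 + 6*1²) = 2883*(1 + 6*1) = 2883*(1 + 6) = 2883*7 = 20181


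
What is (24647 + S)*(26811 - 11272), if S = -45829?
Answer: -329147098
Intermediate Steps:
(24647 + S)*(26811 - 11272) = (24647 - 45829)*(26811 - 11272) = -21182*15539 = -329147098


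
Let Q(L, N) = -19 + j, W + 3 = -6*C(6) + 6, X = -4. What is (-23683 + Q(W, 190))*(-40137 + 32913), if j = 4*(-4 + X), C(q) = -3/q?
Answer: 171454416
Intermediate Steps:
j = -32 (j = 4*(-4 - 4) = 4*(-8) = -32)
W = 6 (W = -3 + (-(-18)/6 + 6) = -3 + (-6*(-1/2) + 6) = -3 + (3 + 6) = -3 + 9 = 6)
Q(L, N) = -51 (Q(L, N) = -19 - 32 = -51)
(-23683 + Q(W, 190))*(-40137 + 32913) = (-23683 - 51)*(-40137 + 32913) = -23734*(-7224) = 171454416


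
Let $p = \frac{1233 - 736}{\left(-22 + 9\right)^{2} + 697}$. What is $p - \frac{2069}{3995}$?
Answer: $\frac{193761}{3459670} \approx 0.056006$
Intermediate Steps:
$p = \frac{497}{866}$ ($p = \frac{497}{\left(-13\right)^{2} + 697} = \frac{497}{169 + 697} = \frac{497}{866} \approx 0.5739$)
$p - \frac{2069}{3995} = \frac{497}{866} - \frac{2069}{3995} = \frac{193761}{3459670}$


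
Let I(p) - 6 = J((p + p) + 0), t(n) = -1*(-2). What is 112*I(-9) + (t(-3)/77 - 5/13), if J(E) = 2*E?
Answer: -3363719/1001 ≈ -3360.4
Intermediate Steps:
t(n) = 2
I(p) = 6 + 4*p (I(p) = 6 + 2*((p + p) + 0) = 6 + 2*(2*p + 0) = 6 + 2*(2*p) = 6 + 4*p)
112*I(-9) + (t(-3)/77 - 5/13) = 112*(6 + 4*(-9)) + (2/77 - 5/13) = 112*(6 - 36) + (2*(1/77) - 5*1/13) = 112*(-30) + (2/77 - 5/13) = -3360 - 359/1001 = -3363719/1001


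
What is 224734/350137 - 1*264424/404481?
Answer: -1683993034/141623763897 ≈ -0.011891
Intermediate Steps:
224734/350137 - 1*264424/404481 = 224734*(1/350137) - 264424*1/404481 = 224734/350137 - 264424/404481 = -1683993034/141623763897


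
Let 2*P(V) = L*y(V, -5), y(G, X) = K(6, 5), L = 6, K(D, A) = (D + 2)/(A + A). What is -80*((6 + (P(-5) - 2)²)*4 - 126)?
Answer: 40544/5 ≈ 8108.8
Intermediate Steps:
K(D, A) = (2 + D)/(2*A) (K(D, A) = (2 + D)/((2*A)) = (2 + D)*(1/(2*A)) = (2 + D)/(2*A))
y(G, X) = ⅘ (y(G, X) = (½)*(2 + 6)/5 = (½)*(⅕)*8 = ⅘)
P(V) = 12/5 (P(V) = (6*(⅘))/2 = (½)*(24/5) = 12/5)
-80*((6 + (P(-5) - 2)²)*4 - 126) = -80*((6 + (12/5 - 2)²)*4 - 126) = -80*((6 + (⅖)²)*4 - 126) = -80*((6 + 4/25)*4 - 126) = -80*((154/25)*4 - 126) = -80*(616/25 - 126) = -80*(-2534/25) = 40544/5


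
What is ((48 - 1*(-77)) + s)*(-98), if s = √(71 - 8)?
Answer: -12250 - 294*√7 ≈ -13028.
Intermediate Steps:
s = 3*√7 (s = √63 = 3*√7 ≈ 7.9373)
((48 - 1*(-77)) + s)*(-98) = ((48 - 1*(-77)) + 3*√7)*(-98) = ((48 + 77) + 3*√7)*(-98) = (125 + 3*√7)*(-98) = -12250 - 294*√7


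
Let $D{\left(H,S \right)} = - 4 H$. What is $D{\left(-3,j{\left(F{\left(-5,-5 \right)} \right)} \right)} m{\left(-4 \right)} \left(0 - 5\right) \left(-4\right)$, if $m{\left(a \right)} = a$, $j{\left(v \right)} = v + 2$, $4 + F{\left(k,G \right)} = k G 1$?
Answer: $-960$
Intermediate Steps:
$F{\left(k,G \right)} = -4 + G k$ ($F{\left(k,G \right)} = -4 + k G 1 = -4 + G k 1 = -4 + G k$)
$j{\left(v \right)} = 2 + v$
$D{\left(-3,j{\left(F{\left(-5,-5 \right)} \right)} \right)} m{\left(-4 \right)} \left(0 - 5\right) \left(-4\right) = \left(-4\right) \left(-3\right) \left(-4\right) \left(0 - 5\right) \left(-4\right) = 12 \left(-4\right) \left(\left(-5\right) \left(-4\right)\right) = \left(-48\right) 20 = -960$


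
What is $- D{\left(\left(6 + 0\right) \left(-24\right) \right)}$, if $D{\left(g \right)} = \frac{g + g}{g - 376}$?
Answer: $- \frac{36}{65} \approx -0.55385$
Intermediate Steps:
$D{\left(g \right)} = \frac{2 g}{-376 + g}$ ($D{\left(g \right)} = \frac{2 g}{g - 376} = \frac{2 g}{-376 + g}$)
$- D{\left(\left(6 + 0\right) \left(-24\right) \right)} = - \frac{2 \left(6 + 0\right) \left(-24\right)}{-376 + \left(6 + 0\right) \left(-24\right)} = - \frac{2 \cdot 6 \left(-24\right)}{-376 + 6 \left(-24\right)} = - \frac{2 \left(-144\right)}{-376 - 144} = - \frac{2 \left(-144\right)}{-520} = - \frac{2 \left(-144\right) \left(-1\right)}{520} = \left(-1\right) \frac{36}{65} = - \frac{36}{65}$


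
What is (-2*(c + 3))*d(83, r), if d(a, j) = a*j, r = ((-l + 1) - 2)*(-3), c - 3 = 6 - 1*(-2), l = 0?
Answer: -6972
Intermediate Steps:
c = 11 (c = 3 + (6 - 1*(-2)) = 3 + (6 + 2) = 3 + 8 = 11)
r = 3 (r = ((-1*0 + 1) - 2)*(-3) = ((0 + 1) - 2)*(-3) = (1 - 2)*(-3) = -1*(-3) = 3)
(-2*(c + 3))*d(83, r) = (-2*(11 + 3))*(83*3) = -2*14*249 = -28*249 = -6972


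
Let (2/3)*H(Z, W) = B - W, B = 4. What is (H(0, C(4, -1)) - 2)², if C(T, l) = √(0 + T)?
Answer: 1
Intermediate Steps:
C(T, l) = √T
H(Z, W) = 6 - 3*W/2 (H(Z, W) = 3*(4 - W)/2 = 6 - 3*W/2)
(H(0, C(4, -1)) - 2)² = ((6 - 3*√4/2) - 2)² = ((6 - 3/2*2) - 2)² = ((6 - 3) - 2)² = (3 - 2)² = 1² = 1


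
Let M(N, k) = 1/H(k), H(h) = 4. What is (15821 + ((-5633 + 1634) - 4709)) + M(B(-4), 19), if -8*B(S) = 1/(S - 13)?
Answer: 28453/4 ≈ 7113.3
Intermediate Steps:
B(S) = -1/(8*(-13 + S)) (B(S) = -1/(8*(S - 13)) = -1/(8*(-13 + S)))
M(N, k) = ¼ (M(N, k) = 1/4 = ¼)
(15821 + ((-5633 + 1634) - 4709)) + M(B(-4), 19) = (15821 + ((-5633 + 1634) - 4709)) + ¼ = (15821 + (-3999 - 4709)) + ¼ = (15821 - 8708) + ¼ = 7113 + ¼ = 28453/4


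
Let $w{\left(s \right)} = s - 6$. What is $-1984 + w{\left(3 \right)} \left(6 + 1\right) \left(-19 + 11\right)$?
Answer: $-1816$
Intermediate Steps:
$w{\left(s \right)} = -6 + s$ ($w{\left(s \right)} = s - 6 = -6 + s$)
$-1984 + w{\left(3 \right)} \left(6 + 1\right) \left(-19 + 11\right) = -1984 + \left(-6 + 3\right) \left(6 + 1\right) \left(-19 + 11\right) = -1984 + \left(-3\right) 7 \left(-8\right) = -1984 - -168 = -1984 + 168 = -1816$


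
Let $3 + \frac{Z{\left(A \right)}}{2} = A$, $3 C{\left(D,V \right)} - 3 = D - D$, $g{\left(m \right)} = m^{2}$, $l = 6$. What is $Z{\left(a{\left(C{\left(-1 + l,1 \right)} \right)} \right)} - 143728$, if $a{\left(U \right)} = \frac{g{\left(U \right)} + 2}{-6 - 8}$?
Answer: $- \frac{1006141}{7} \approx -1.4373 \cdot 10^{5}$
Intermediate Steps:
$C{\left(D,V \right)} = 1$ ($C{\left(D,V \right)} = 1 + \frac{D - D}{3} = 1 + \frac{1}{3} \cdot 0 = 1 + 0 = 1$)
$a{\left(U \right)} = - \frac{1}{7} - \frac{U^{2}}{14}$ ($a{\left(U \right)} = \frac{U^{2} + 2}{-6 - 8} = \frac{2 + U^{2}}{-14} = \left(2 + U^{2}\right) \left(- \frac{1}{14}\right) = - \frac{1}{7} - \frac{U^{2}}{14}$)
$Z{\left(A \right)} = -6 + 2 A$
$Z{\left(a{\left(C{\left(-1 + l,1 \right)} \right)} \right)} - 143728 = \left(-6 + 2 \left(- \frac{1}{7} - \frac{1^{2}}{14}\right)\right) - 143728 = \left(-6 + 2 \left(- \frac{1}{7} - \frac{1}{14}\right)\right) - 143728 = \left(-6 + 2 \left(- \frac{3}{14}\right)\right) - 143728 = \left(-6 - \frac{3}{7}\right) - 143728 = - \frac{45}{7} - 143728 = - \frac{1006141}{7}$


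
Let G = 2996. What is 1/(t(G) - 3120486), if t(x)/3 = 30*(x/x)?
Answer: -1/3120396 ≈ -3.2047e-7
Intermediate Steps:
t(x) = 90 (t(x) = 3*(30*(x/x)) = 3*(30*1) = 3*30 = 90)
1/(t(G) - 3120486) = 1/(90 - 3120486) = 1/(-3120396) = -1/3120396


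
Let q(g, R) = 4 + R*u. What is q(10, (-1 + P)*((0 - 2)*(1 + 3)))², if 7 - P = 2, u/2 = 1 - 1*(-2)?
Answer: 35344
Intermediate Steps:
u = 6 (u = 2*(1 - 1*(-2)) = 2*(1 + 2) = 2*3 = 6)
P = 5 (P = 7 - 1*2 = 7 - 2 = 5)
q(g, R) = 4 + 6*R (q(g, R) = 4 + R*6 = 4 + 6*R)
q(10, (-1 + P)*((0 - 2)*(1 + 3)))² = (4 + 6*((-1 + 5)*((0 - 2)*(1 + 3))))² = (4 + 6*(4*(-2*4)))² = (4 + 6*(4*(-8)))² = (4 + 6*(-32))² = (4 - 192)² = (-188)² = 35344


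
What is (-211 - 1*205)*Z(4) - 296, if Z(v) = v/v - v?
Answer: 952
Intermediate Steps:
Z(v) = 1 - v
(-211 - 1*205)*Z(4) - 296 = (-211 - 1*205)*(1 - 1*4) - 296 = (-211 - 205)*(1 - 4) - 296 = -416*(-3) - 296 = 1248 - 296 = 952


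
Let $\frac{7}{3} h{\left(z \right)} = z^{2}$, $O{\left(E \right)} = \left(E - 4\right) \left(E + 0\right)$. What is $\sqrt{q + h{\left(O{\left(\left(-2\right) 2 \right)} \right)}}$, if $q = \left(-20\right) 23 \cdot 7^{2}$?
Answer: $\frac{2 i \sqrt{270739}}{7} \approx 148.66 i$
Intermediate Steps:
$O{\left(E \right)} = E \left(-4 + E\right)$ ($O{\left(E \right)} = \left(-4 + E\right) E = E \left(-4 + E\right)$)
$h{\left(z \right)} = \frac{3 z^{2}}{7}$
$q = -22540$ ($q = \left(-460\right) 49 = -22540$)
$\sqrt{q + h{\left(O{\left(\left(-2\right) 2 \right)} \right)}} = \sqrt{-22540 + \frac{3 \left(\left(-2\right) 2 \left(-4 - 4\right)\right)^{2}}{7}} = \sqrt{-22540 + \frac{3 \left(- 4 \left(-4 - 4\right)\right)^{2}}{7}} = \sqrt{-22540 + \frac{3 \left(\left(-4\right) \left(-8\right)\right)^{2}}{7}} = \sqrt{-22540 + \frac{3 \cdot 32^{2}}{7}} = \sqrt{-22540 + \frac{3}{7} \cdot 1024} = \sqrt{-22540 + \frac{3072}{7}} = \sqrt{- \frac{154708}{7}} = \frac{2 i \sqrt{270739}}{7}$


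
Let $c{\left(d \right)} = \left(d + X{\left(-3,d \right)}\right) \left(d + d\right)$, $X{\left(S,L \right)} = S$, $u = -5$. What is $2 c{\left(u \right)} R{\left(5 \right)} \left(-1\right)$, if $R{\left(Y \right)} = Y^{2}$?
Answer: $-4000$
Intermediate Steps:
$c{\left(d \right)} = 2 d \left(-3 + d\right)$ ($c{\left(d \right)} = \left(d - 3\right) \left(d + d\right) = \left(-3 + d\right) 2 d = 2 d \left(-3 + d\right)$)
$2 c{\left(u \right)} R{\left(5 \right)} \left(-1\right) = 2 \cdot 2 \left(-5\right) \left(-3 - 5\right) 5^{2} \left(-1\right) = 2 \cdot 2 \left(-5\right) \left(-8\right) 25 \left(-1\right) = 2 \cdot 80 \cdot 25 \left(-1\right) = 160 \cdot 25 \left(-1\right) = 4000 \left(-1\right) = -4000$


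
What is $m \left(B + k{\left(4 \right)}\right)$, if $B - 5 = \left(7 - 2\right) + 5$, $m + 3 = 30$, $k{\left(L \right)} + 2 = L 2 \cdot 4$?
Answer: $1215$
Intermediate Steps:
$k{\left(L \right)} = -2 + 8 L$ ($k{\left(L \right)} = -2 + L 2 \cdot 4 = -2 + 2 L 4 = -2 + 8 L$)
$m = 27$ ($m = -3 + 30 = 27$)
$B = 15$ ($B = 5 + \left(\left(7 - 2\right) + 5\right) = 5 + \left(5 + 5\right) = 5 + 10 = 15$)
$m \left(B + k{\left(4 \right)}\right) = 27 \left(15 + \left(-2 + 8 \cdot 4\right)\right) = 27 \left(15 + \left(-2 + 32\right)\right) = 27 \left(15 + 30\right) = 27 \cdot 45 = 1215$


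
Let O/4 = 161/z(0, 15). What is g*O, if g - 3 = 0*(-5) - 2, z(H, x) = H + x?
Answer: 644/15 ≈ 42.933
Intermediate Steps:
g = 1 (g = 3 + (0*(-5) - 2) = 3 + (0 - 2) = 3 - 2 = 1)
O = 644/15 (O = 4*(161/(0 + 15)) = 4*(161/15) = 644/15 ≈ 42.933)
g*O = 1*(644/15) = 644/15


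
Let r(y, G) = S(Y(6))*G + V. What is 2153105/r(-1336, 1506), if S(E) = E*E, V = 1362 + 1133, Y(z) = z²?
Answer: 69455/63041 ≈ 1.1017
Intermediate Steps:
V = 2495
S(E) = E²
r(y, G) = 2495 + 1296*G (r(y, G) = (6²)²*G + 2495 = 36²*G + 2495 = 1296*G + 2495 = 2495 + 1296*G)
2153105/r(-1336, 1506) = 2153105/(2495 + 1296*1506) = 2153105/(2495 + 1951776) = 2153105/1954271 = 2153105*(1/1954271) = 69455/63041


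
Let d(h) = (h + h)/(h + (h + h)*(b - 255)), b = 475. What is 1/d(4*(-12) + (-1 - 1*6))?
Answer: 441/2 ≈ 220.50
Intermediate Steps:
d(h) = 2/441 (d(h) = (h + h)/(h + (h + h)*(475 - 255)) = (2*h)/(h + (2*h)*220) = (2*h)/(h + 440*h) = (2*h)/((441*h)) = (2*h)*(1/(441*h)) = 2/441)
1/d(4*(-12) + (-1 - 1*6)) = 1/(2/441) = 441/2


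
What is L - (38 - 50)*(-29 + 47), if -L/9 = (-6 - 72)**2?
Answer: -54540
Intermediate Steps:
L = -54756 (L = -9*(-6 - 72)**2 = -9*(-78)**2 = -9*6084 = -54756)
L - (38 - 50)*(-29 + 47) = -54756 - (38 - 50)*(-29 + 47) = -54756 - (-12)*18 = -54756 - 1*(-216) = -54756 + 216 = -54540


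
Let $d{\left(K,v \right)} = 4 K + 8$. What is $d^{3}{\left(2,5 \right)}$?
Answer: $4096$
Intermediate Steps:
$d{\left(K,v \right)} = 8 + 4 K$
$d^{3}{\left(2,5 \right)} = \left(8 + 4 \cdot 2\right)^{3} = \left(8 + 8\right)^{3} = 16^{3} = 4096$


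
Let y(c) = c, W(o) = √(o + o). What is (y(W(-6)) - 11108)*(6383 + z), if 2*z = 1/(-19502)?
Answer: -691368948587/9751 + 248962531*I*√3/19502 ≈ -7.0902e+7 + 22111.0*I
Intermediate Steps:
W(o) = √2*√o (W(o) = √(2*o) = √2*√o)
z = -1/39004 (z = (½)/(-19502) = (½)*(-1/19502) = -1/39004 ≈ -2.5638e-5)
(y(W(-6)) - 11108)*(6383 + z) = (√2*√(-6) - 11108)*(6383 - 1/39004) = (√2*(I*√6) - 11108)*(248962531/39004) = (2*I*√3 - 11108)*(248962531/39004) = (-11108 + 2*I*√3)*(248962531/39004) = -691368948587/9751 + 248962531*I*√3/19502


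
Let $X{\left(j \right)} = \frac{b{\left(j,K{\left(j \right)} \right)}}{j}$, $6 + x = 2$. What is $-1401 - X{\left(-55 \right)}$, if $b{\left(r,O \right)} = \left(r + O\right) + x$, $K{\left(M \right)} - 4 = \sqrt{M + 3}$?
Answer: $-1402 + \frac{2 i \sqrt{13}}{55} \approx -1402.0 + 0.13111 i$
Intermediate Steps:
$x = -4$ ($x = -6 + 2 = -4$)
$K{\left(M \right)} = 4 + \sqrt{3 + M}$ ($K{\left(M \right)} = 4 + \sqrt{M + 3} = 4 + \sqrt{3 + M}$)
$b{\left(r,O \right)} = -4 + O + r$ ($b{\left(r,O \right)} = \left(r + O\right) - 4 = \left(O + r\right) - 4 = -4 + O + r$)
$X{\left(j \right)} = \frac{j + \sqrt{3 + j}}{j}$ ($X{\left(j \right)} = \frac{-4 + \left(4 + \sqrt{3 + j}\right) + j}{j} = \frac{j + \sqrt{3 + j}}{j}$)
$-1401 - X{\left(-55 \right)} = -1401 - \frac{-55 + \sqrt{3 - 55}}{-55} = -1401 - - \frac{-55 + \sqrt{-52}}{55} = -1401 - - \frac{-55 + 2 i \sqrt{13}}{55} = -1401 - \left(1 - \frac{2 i \sqrt{13}}{55}\right) = -1402 + \frac{2 i \sqrt{13}}{55}$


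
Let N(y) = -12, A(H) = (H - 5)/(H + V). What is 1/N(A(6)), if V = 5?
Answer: -1/12 ≈ -0.083333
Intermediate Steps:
A(H) = (-5 + H)/(5 + H) (A(H) = (H - 5)/(H + 5) = (-5 + H)/(5 + H))
1/N(A(6)) = 1/(-12) = -1/12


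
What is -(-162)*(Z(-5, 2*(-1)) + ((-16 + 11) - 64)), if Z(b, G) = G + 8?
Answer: -10206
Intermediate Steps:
Z(b, G) = 8 + G
-(-162)*(Z(-5, 2*(-1)) + ((-16 + 11) - 64)) = -(-162)*((8 + 2*(-1)) + ((-16 + 11) - 64)) = -(-162)*((8 - 2) + (-5 - 64)) = -(-162)*(6 - 69) = -(-162)*(-63) = -1*10206 = -10206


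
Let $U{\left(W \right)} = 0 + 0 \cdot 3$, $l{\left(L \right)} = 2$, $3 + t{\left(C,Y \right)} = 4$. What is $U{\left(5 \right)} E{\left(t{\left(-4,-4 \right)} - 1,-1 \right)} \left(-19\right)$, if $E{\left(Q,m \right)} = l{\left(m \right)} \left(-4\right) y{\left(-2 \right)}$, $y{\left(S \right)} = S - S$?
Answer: $0$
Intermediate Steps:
$t{\left(C,Y \right)} = 1$ ($t{\left(C,Y \right)} = -3 + 4 = 1$)
$y{\left(S \right)} = 0$
$U{\left(W \right)} = 0$ ($U{\left(W \right)} = 0 + 0 = 0$)
$E{\left(Q,m \right)} = 0$ ($E{\left(Q,m \right)} = 2 \left(-4\right) 0 = \left(-8\right) 0 = 0$)
$U{\left(5 \right)} E{\left(t{\left(-4,-4 \right)} - 1,-1 \right)} \left(-19\right) = 0 \cdot 0 \left(-19\right) = 0 \left(-19\right) = 0$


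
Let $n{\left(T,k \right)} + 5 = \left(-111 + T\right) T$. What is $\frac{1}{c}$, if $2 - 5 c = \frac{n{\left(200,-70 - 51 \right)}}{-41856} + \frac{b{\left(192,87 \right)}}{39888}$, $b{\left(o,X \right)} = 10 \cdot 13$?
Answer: $\frac{173911680}{84238957} \approx 2.0645$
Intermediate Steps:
$n{\left(T,k \right)} = -5 + T \left(-111 + T\right)$ ($n{\left(T,k \right)} = -5 + \left(-111 + T\right) T = -5 + T \left(-111 + T\right)$)
$b{\left(o,X \right)} = 130$
$c = \frac{84238957}{173911680}$ ($c = \frac{2}{5} - \frac{\frac{-5 + 200^{2} - 22200}{-41856} + \frac{130}{39888}}{5} = \frac{2}{5} - \frac{\left(-5 + 40000 - 22200\right) \left(- \frac{1}{41856}\right) + 130 \cdot \frac{1}{39888}}{5} = \frac{2}{5} - \frac{17795 \left(- \frac{1}{41856}\right) + \frac{65}{19944}}{5} = \frac{2}{5} - \frac{- \frac{17795}{41856} + \frac{65}{19944}}{5} = \frac{2}{5} - - \frac{2934857}{34782336} = \frac{2}{5} + \frac{2934857}{34782336} = \frac{84238957}{173911680} \approx 0.48438$)
$\frac{1}{c} = \frac{1}{\frac{84238957}{173911680}} = \frac{173911680}{84238957}$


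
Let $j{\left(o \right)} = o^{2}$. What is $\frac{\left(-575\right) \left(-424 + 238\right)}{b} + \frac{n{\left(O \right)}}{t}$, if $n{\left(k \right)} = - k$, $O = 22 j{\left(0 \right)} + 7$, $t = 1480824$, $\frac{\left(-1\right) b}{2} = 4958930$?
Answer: $- \frac{7922177591}{734330255832} \approx -0.010788$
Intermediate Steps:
$b = -9917860$ ($b = \left(-2\right) 4958930 = -9917860$)
$O = 7$ ($O = 22 \cdot 0^{2} + 7 = 22 \cdot 0 + 7 = 0 + 7 = 7$)
$\frac{\left(-575\right) \left(-424 + 238\right)}{b} + \frac{n{\left(O \right)}}{t} = \frac{\left(-575\right) \left(-424 + 238\right)}{-9917860} + \frac{\left(-1\right) 7}{1480824} = \left(-575\right) \left(-186\right) \left(- \frac{1}{9917860}\right) - \frac{7}{1480824} = 106950 \left(- \frac{1}{9917860}\right) - \frac{7}{1480824} = - \frac{10695}{991786} - \frac{7}{1480824} = - \frac{7922177591}{734330255832}$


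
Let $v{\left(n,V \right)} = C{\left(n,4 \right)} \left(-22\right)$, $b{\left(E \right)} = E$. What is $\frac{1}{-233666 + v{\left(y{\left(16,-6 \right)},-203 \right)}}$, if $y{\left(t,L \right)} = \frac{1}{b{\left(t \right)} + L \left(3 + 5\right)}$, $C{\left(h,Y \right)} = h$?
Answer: $- \frac{16}{3738645} \approx -4.2796 \cdot 10^{-6}$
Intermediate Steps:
$y{\left(t,L \right)} = \frac{1}{t + 8 L}$ ($y{\left(t,L \right)} = \frac{1}{t + L \left(3 + 5\right)} = \frac{1}{t + L 8} = \frac{1}{t + 8 L}$)
$v{\left(n,V \right)} = - 22 n$ ($v{\left(n,V \right)} = n \left(-22\right) = - 22 n$)
$\frac{1}{-233666 + v{\left(y{\left(16,-6 \right)},-203 \right)}} = \frac{1}{-233666 - \frac{22}{16 + 8 \left(-6\right)}} = \frac{1}{-233666 - \frac{22}{16 - 48}} = \frac{1}{-233666 - \frac{22}{-32}} = \frac{1}{-233666 - - \frac{11}{16}} = \frac{1}{-233666 + \frac{11}{16}} = \frac{1}{- \frac{3738645}{16}} = - \frac{16}{3738645}$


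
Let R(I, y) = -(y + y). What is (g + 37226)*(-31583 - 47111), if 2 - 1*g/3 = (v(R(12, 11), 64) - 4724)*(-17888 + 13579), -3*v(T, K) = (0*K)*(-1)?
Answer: 4802688209704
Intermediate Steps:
R(I, y) = -2*y
v(T, K) = 0 (v(T, K) = -0*K*(-1)/3 = -0*(-1) = -1/3*0 = 0)
g = -61067142 (g = 6 - 3*(0 - 4724)*(-17888 + 13579) = 6 - (-14172)*(-4309) = 6 - 3*20355716 = 6 - 61067148 = -61067142)
(g + 37226)*(-31583 - 47111) = (-61067142 + 37226)*(-31583 - 47111) = -61029916*(-78694) = 4802688209704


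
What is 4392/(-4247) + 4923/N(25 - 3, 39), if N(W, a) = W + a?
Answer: 20640069/259067 ≈ 79.671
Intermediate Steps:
4392/(-4247) + 4923/N(25 - 3, 39) = 4392/(-4247) + 4923/((25 - 3) + 39) = 4392*(-1/4247) + 4923/(22 + 39) = -4392/4247 + 4923/61 = 20640069/259067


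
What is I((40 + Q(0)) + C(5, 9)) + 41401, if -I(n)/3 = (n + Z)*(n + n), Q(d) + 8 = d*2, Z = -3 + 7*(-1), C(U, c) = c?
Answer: 33775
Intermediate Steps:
Z = -10 (Z = -3 - 7 = -10)
Q(d) = -8 + 2*d (Q(d) = -8 + d*2 = -8 + 2*d)
I(n) = -6*n*(-10 + n) (I(n) = -3*(n - 10)*(n + n) = -3*(-10 + n)*2*n = -6*n*(-10 + n))
I((40 + Q(0)) + C(5, 9)) + 41401 = 6*((40 + (-8 + 2*0)) + 9)*(10 - ((40 + (-8 + 2*0)) + 9)) + 41401 = 6*((40 + (-8 + 0)) + 9)*(10 - ((40 + (-8 + 0)) + 9)) + 41401 = 6*((40 - 8) + 9)*(10 - ((40 - 8) + 9)) + 41401 = 6*(32 + 9)*(10 - (32 + 9)) + 41401 = 6*41*(10 - 1*41) + 41401 = 6*41*(10 - 41) + 41401 = 6*41*(-31) + 41401 = -7626 + 41401 = 33775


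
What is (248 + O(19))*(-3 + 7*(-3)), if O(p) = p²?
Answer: -14616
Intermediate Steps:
(248 + O(19))*(-3 + 7*(-3)) = (248 + 19²)*(-3 + 7*(-3)) = (248 + 361)*(-3 - 21) = 609*(-24) = -14616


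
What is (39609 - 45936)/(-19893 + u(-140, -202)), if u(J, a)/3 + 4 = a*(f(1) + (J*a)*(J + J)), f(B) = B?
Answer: -57/43229999 ≈ -1.3185e-6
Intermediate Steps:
u(J, a) = -12 + 3*a*(1 + 2*a*J**2) (u(J, a) = -12 + 3*(a*(1 + (J*a)*(J + J))) = -12 + 3*(a*(1 + (J*a)*(2*J))) = -12 + 3*(a*(1 + 2*a*J**2)) = -12 + 3*a*(1 + 2*a*J**2))
(39609 - 45936)/(-19893 + u(-140, -202)) = (39609 - 45936)/(-19893 + (-12 + 3*(-202) + 6*(-140)**2*(-202)**2)) = -6327/(-19893 + (-12 - 606 + 6*19600*40804)) = -6327/(-19893 + (-12 - 606 + 4798550400)) = -6327/(-19893 + 4798549782) = -6327/4798529889 = -6327*1/4798529889 = -57/43229999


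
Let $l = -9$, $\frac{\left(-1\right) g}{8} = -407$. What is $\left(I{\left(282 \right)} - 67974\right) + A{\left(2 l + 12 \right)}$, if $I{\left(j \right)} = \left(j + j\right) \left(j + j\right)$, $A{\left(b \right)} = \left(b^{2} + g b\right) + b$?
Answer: $230616$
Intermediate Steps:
$g = 3256$ ($g = \left(-8\right) \left(-407\right) = 3256$)
$A{\left(b \right)} = b^{2} + 3257 b$ ($A{\left(b \right)} = \left(b^{2} + 3256 b\right) + b = b^{2} + 3257 b$)
$I{\left(j \right)} = 4 j^{2}$ ($I{\left(j \right)} = 2 j 2 j = 4 j^{2}$)
$\left(I{\left(282 \right)} - 67974\right) + A{\left(2 l + 12 \right)} = \left(4 \cdot 282^{2} - 67974\right) + \left(2 \left(-9\right) + 12\right) \left(3257 + \left(2 \left(-9\right) + 12\right)\right) = \left(4 \cdot 79524 - 67974\right) + \left(-18 + 12\right) \left(3257 + \left(-18 + 12\right)\right) = \left(318096 - 67974\right) - 6 \left(3257 - 6\right) = 250122 - 19506 = 230616$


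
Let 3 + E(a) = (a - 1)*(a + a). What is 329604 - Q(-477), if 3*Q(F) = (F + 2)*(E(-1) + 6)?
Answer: 992137/3 ≈ 3.3071e+5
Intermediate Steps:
E(a) = -3 + 2*a*(-1 + a) (E(a) = -3 + (a - 1)*(a + a) = -3 + (-1 + a)*(2*a) = -3 + 2*a*(-1 + a))
Q(F) = 14/3 + 7*F/3 (Q(F) = ((F + 2)*((-3 - 2*(-1) + 2*(-1)**2) + 6))/3 = ((2 + F)*((-3 + 2 + 2*1) + 6))/3 = ((2 + F)*((-3 + 2 + 2) + 6))/3 = ((2 + F)*(1 + 6))/3 = ((2 + F)*7)/3 = (14 + 7*F)/3 = 14/3 + 7*F/3)
329604 - Q(-477) = 329604 - (14/3 + (7/3)*(-477)) = 329604 - (14/3 - 1113) = 329604 - 1*(-3325/3) = 329604 + 3325/3 = 992137/3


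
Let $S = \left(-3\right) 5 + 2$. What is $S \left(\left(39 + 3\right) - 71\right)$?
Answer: $377$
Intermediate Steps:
$S = -13$ ($S = -15 + 2 = -13$)
$S \left(\left(39 + 3\right) - 71\right) = - 13 \left(\left(39 + 3\right) - 71\right) = - 13 \left(42 - 71\right) = \left(-13\right) \left(-29\right) = 377$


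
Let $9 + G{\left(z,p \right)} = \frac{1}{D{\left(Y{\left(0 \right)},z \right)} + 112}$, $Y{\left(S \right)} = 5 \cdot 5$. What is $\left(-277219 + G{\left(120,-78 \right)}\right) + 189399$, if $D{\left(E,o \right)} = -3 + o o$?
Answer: $- \frac{1274310960}{14509} \approx -87829.0$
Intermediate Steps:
$Y{\left(S \right)} = 25$
$D{\left(E,o \right)} = -3 + o^{2}$
$G{\left(z,p \right)} = -9 + \frac{1}{109 + z^{2}}$ ($G{\left(z,p \right)} = -9 + \frac{1}{\left(-3 + z^{2}\right) + 112} = -9 + \frac{1}{109 + z^{2}}$)
$\left(-277219 + G{\left(120,-78 \right)}\right) + 189399 = \left(-277219 + \frac{-980 - 9 \cdot 120^{2}}{109 + 120^{2}}\right) + 189399 = \left(-277219 + \frac{-980 - 129600}{109 + 14400}\right) + 189399 = \left(-277219 + \frac{-980 - 129600}{14509}\right) + 189399 = \left(-277219 + \frac{1}{14509} \left(-130580\right)\right) + 189399 = \left(-277219 - \frac{130580}{14509}\right) + 189399 = - \frac{4022301051}{14509} + 189399 = - \frac{1274310960}{14509}$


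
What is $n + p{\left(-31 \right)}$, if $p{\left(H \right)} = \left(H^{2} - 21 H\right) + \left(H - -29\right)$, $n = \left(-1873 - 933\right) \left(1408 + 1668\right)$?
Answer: $-8629646$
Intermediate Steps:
$n = -8631256$ ($n = \left(-2806\right) 3076 = -8631256$)
$p{\left(H \right)} = 29 + H^{2} - 20 H$ ($p{\left(H \right)} = \left(H^{2} - 21 H\right) + \left(H + 29\right) = \left(H^{2} - 21 H\right) + \left(29 + H\right) = 29 + H^{2} - 20 H$)
$n + p{\left(-31 \right)} = -8631256 + \left(29 + \left(-31\right)^{2} - -620\right) = -8631256 + \left(29 + 961 + 620\right) = -8631256 + 1610 = -8629646$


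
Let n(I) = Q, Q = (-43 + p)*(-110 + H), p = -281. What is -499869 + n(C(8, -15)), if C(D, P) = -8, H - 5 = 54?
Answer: -483345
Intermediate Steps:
H = 59 (H = 5 + 54 = 59)
Q = 16524 (Q = (-43 - 281)*(-110 + 59) = -324*(-51) = 16524)
n(I) = 16524
-499869 + n(C(8, -15)) = -499869 + 16524 = -483345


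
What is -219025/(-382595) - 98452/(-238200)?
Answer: 4491949897/4556706450 ≈ 0.98579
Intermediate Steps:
-219025/(-382595) - 98452/(-238200) = -219025*(-1/382595) - 98452*(-1/238200) = 43805/76519 + 24613/59550 = 4491949897/4556706450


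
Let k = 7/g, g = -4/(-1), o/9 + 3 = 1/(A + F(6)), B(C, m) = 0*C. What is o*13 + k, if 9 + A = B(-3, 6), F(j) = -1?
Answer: -7219/20 ≈ -360.95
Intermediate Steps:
B(C, m) = 0
A = -9 (A = -9 + 0 = -9)
o = -279/10 (o = -27 + 9/(-9 - 1) = -27 + 9/(-10) = -27 + 9*(-1/10) = -27 - 9/10 = -279/10 ≈ -27.900)
g = 4 (g = -4*(-1) = 4)
k = 7/4 ≈ 1.7500
o*13 + k = -279/10*13 + 7/4 = -3627/10 + 7/4 = -7219/20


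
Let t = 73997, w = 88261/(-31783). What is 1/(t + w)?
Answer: 31783/2351758390 ≈ 1.3515e-5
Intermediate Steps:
w = -88261/31783 (w = 88261*(-1/31783) = -88261/31783 ≈ -2.7770)
1/(t + w) = 1/(73997 - 88261/31783) = 1/(2351758390/31783) = 31783/2351758390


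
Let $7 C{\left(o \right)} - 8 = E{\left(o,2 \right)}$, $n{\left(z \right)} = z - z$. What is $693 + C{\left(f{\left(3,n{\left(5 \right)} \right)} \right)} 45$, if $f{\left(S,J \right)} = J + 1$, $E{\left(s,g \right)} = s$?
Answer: $\frac{5256}{7} \approx 750.86$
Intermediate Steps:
$n{\left(z \right)} = 0$
$f{\left(S,J \right)} = 1 + J$
$C{\left(o \right)} = \frac{8}{7} + \frac{o}{7}$
$693 + C{\left(f{\left(3,n{\left(5 \right)} \right)} \right)} 45 = 693 + \left(\frac{8}{7} + \frac{1 + 0}{7}\right) 45 = 693 + \left(\frac{8}{7} + \frac{1}{7} \cdot 1\right) 45 = 693 + \left(\frac{8}{7} + \frac{1}{7}\right) 45 = 693 + \frac{9}{7} \cdot 45 = 693 + \frac{405}{7} = \frac{5256}{7}$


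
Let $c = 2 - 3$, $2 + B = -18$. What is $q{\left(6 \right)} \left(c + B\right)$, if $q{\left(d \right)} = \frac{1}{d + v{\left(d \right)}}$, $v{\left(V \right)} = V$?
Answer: $- \frac{7}{4} \approx -1.75$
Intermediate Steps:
$B = -20$ ($B = -2 - 18 = -20$)
$c = -1$ ($c = 2 - 3 = -1$)
$q{\left(d \right)} = \frac{1}{2 d}$ ($q{\left(d \right)} = \frac{1}{d + d} = \frac{1}{2 d}$)
$q{\left(6 \right)} \left(c + B\right) = \frac{1}{2 \cdot 6} \left(-1 - 20\right) = \frac{1}{2} \cdot \frac{1}{6} \left(-21\right) = \frac{1}{12} \left(-21\right) = - \frac{7}{4}$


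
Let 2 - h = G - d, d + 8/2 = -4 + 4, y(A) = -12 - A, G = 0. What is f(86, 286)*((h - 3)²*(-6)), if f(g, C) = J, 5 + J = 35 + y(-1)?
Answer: -2850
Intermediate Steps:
d = -4 (d = -4 + (-4 + 4) = -4 + 0 = -4)
J = 19 (J = -5 + (35 + (-12 - 1*(-1))) = -5 + (35 + (-12 + 1)) = -5 + (35 - 11) = -5 + 24 = 19)
h = -2 (h = 2 - (0 - 1*(-4)) = 2 - (0 + 4) = 2 - 1*4 = 2 - 4 = -2)
f(g, C) = 19
f(86, 286)*((h - 3)²*(-6)) = 19*((-2 - 3)²*(-6)) = 19*((-5)²*(-6)) = 19*(25*(-6)) = 19*(-150) = -2850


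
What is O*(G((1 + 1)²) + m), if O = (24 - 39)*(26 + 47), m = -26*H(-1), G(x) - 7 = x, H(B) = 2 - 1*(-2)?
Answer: 101835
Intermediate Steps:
H(B) = 4 (H(B) = 2 + 2 = 4)
G(x) = 7 + x
m = -104 (m = -26*4 = -104)
O = -1095 (O = -15*73 = -1095)
O*(G((1 + 1)²) + m) = -1095*((7 + (1 + 1)²) - 104) = -1095*((7 + 2²) - 104) = -1095*((7 + 4) - 104) = -1095*(11 - 104) = -1095*(-93) = 101835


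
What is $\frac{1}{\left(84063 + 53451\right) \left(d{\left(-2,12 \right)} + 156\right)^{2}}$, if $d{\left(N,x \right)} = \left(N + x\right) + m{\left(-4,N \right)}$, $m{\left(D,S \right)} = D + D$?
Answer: $\frac{1}{3432899496} \approx 2.913 \cdot 10^{-10}$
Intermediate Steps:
$m{\left(D,S \right)} = 2 D$
$d{\left(N,x \right)} = -8 + N + x$ ($d{\left(N,x \right)} = \left(N + x\right) + 2 \left(-4\right) = \left(N + x\right) - 8 = -8 + N + x$)
$\frac{1}{\left(84063 + 53451\right) \left(d{\left(-2,12 \right)} + 156\right)^{2}} = \frac{1}{\left(84063 + 53451\right) \left(\left(-8 - 2 + 12\right) + 156\right)^{2}} = \frac{1}{137514 \left(2 + 156\right)^{2}} = \frac{1}{137514 \cdot 158^{2}} = \frac{1}{137514 \cdot 24964} = \frac{1}{137514} \cdot \frac{1}{24964} = \frac{1}{3432899496}$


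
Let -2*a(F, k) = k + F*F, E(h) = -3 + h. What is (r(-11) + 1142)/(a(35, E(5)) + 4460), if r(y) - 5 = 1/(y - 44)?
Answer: 18024/60445 ≈ 0.29819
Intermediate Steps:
r(y) = 5 + 1/(-44 + y) (r(y) = 5 + 1/(y - 44) = 5 + 1/(-44 + y))
a(F, k) = -k/2 - F²/2 (a(F, k) = -(k + F*F)/2 = -(k + F²)/2 = -k/2 - F²/2)
(r(-11) + 1142)/(a(35, E(5)) + 4460) = ((-219 + 5*(-11))/(-44 - 11) + 1142)/((-(-3 + 5)/2 - ½*35²) + 4460) = ((-219 - 55)/(-55) + 1142)/((-½*2 - ½*1225) + 4460) = (-1/55*(-274) + 1142)/((-1 - 1225/2) + 4460) = (274/55 + 1142)/(-1227/2 + 4460) = 63084/(55*(7693/2)) = (63084/55)*(2/7693) = 18024/60445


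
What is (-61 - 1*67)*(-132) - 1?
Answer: 16895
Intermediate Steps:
(-61 - 1*67)*(-132) - 1 = (-61 - 67)*(-132) - 1 = -128*(-132) - 1 = 16896 - 1 = 16895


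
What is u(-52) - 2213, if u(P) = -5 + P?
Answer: -2270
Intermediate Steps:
u(-52) - 2213 = (-5 - 52) - 2213 = -57 - 2213 = -2270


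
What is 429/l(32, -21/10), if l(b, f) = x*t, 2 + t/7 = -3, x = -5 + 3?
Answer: 429/70 ≈ 6.1286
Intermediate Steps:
x = -2
t = -35 (t = -14 + 7*(-3) = -14 - 21 = -35)
l(b, f) = 70 (l(b, f) = -2*(-35) = 70)
429/l(32, -21/10) = 429/70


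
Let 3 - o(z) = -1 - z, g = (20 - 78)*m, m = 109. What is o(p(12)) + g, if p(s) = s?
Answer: -6306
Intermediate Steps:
g = -6322 (g = (20 - 78)*109 = -58*109 = -6322)
o(z) = 4 + z (o(z) = 3 - (-1 - z) = 3 + (1 + z) = 4 + z)
o(p(12)) + g = (4 + 12) - 6322 = 16 - 6322 = -6306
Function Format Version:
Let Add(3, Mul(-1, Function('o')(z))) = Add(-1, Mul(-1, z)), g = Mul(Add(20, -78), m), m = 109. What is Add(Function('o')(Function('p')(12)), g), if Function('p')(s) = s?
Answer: -6306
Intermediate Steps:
g = -6322 (g = Mul(Add(20, -78), 109) = Mul(-58, 109) = -6322)
Function('o')(z) = Add(4, z) (Function('o')(z) = Add(3, Mul(-1, Add(-1, Mul(-1, z)))) = Add(3, Add(1, z)) = Add(4, z))
Add(Function('o')(Function('p')(12)), g) = Add(Add(4, 12), -6322) = Add(16, -6322) = -6306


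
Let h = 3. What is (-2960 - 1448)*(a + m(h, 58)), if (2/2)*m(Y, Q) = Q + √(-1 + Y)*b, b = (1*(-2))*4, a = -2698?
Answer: 11637120 + 35264*√2 ≈ 1.1687e+7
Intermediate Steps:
b = -8 (b = -2*4 = -8)
m(Y, Q) = Q - 8*√(-1 + Y) (m(Y, Q) = Q + √(-1 + Y)*(-8) = Q - 8*√(-1 + Y))
(-2960 - 1448)*(a + m(h, 58)) = (-2960 - 1448)*(-2698 + (58 - 8*√(-1 + 3))) = -4408*(-2698 + (58 - 8*√2)) = -4408*(-2640 - 8*√2) = 11637120 + 35264*√2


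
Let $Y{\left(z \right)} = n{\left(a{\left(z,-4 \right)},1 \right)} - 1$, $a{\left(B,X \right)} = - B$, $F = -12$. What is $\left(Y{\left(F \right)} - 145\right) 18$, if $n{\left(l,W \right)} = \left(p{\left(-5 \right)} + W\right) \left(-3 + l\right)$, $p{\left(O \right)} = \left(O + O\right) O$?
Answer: $5634$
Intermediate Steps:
$p{\left(O \right)} = 2 O^{2}$ ($p{\left(O \right)} = 2 O O = 2 O^{2}$)
$n{\left(l,W \right)} = \left(-3 + l\right) \left(50 + W\right)$ ($n{\left(l,W \right)} = \left(2 \left(-5\right)^{2} + W\right) \left(-3 + l\right) = \left(2 \cdot 25 + W\right) \left(-3 + l\right) = \left(50 + W\right) \left(-3 + l\right) = \left(-3 + l\right) \left(50 + W\right)$)
$Y{\left(z \right)} = -154 - 51 z$ ($Y{\left(z \right)} = \left(-150 - 3 + 50 \left(- z\right) + 1 \left(- z\right)\right) - 1 = \left(-150 - 3 - 50 z - z\right) - 1 = \left(-153 - 51 z\right) - 1 = -154 - 51 z$)
$\left(Y{\left(F \right)} - 145\right) 18 = \left(\left(-154 - -612\right) - 145\right) 18 = \left(\left(-154 + 612\right) - 145\right) 18 = \left(458 - 145\right) 18 = 313 \cdot 18 = 5634$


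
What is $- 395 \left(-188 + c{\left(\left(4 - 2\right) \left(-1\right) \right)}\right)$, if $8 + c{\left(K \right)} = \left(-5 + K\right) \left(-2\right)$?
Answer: $71890$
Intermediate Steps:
$c{\left(K \right)} = 2 - 2 K$ ($c{\left(K \right)} = -8 + \left(-5 + K\right) \left(-2\right) = -8 - \left(-10 + 2 K\right) = 2 - 2 K$)
$- 395 \left(-188 + c{\left(\left(4 - 2\right) \left(-1\right) \right)}\right) = - 395 \left(-188 - \left(-2 + 2 \left(4 - 2\right) \left(-1\right)\right)\right) = - 395 \left(-188 - \left(-2 + 2 \cdot 2 \left(-1\right)\right)\right) = - 395 \left(-188 + \left(2 - -4\right)\right) = - 395 \left(-188 + \left(2 + 4\right)\right) = - 395 \left(-188 + 6\right) = \left(-395\right) \left(-182\right) = 71890$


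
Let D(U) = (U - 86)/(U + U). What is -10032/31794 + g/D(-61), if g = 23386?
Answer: 2159755532/111279 ≈ 19408.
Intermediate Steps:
D(U) = (-86 + U)/(2*U) (D(U) = (-86 + U)/((2*U)) = (-86 + U)*(1/(2*U)) = (-86 + U)/(2*U))
-10032/31794 + g/D(-61) = -10032/31794 + 23386/(((½)*(-86 - 61)/(-61))) = -10032*1/31794 + 23386/(((½)*(-1/61)*(-147))) = -1672/5299 + 23386/(147/122) = -1672/5299 + 23386*(122/147) = -1672/5299 + 2853092/147 = 2159755532/111279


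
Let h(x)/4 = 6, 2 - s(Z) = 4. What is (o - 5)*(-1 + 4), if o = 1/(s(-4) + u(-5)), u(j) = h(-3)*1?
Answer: -327/22 ≈ -14.864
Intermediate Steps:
s(Z) = -2 (s(Z) = 2 - 1*4 = 2 - 4 = -2)
h(x) = 24 (h(x) = 4*6 = 24)
u(j) = 24 (u(j) = 24*1 = 24)
o = 1/22 (o = 1/(-2 + 24) = 1/22 ≈ 0.045455)
(o - 5)*(-1 + 4) = (1/22 - 5)*(-1 + 4) = -109/22*3 = -327/22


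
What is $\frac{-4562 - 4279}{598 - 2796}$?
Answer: $\frac{1263}{314} \approx 4.0223$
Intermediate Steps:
$\frac{-4562 - 4279}{598 - 2796} = - \frac{8841}{598 - 2796} = - \frac{8841}{-2198} = \left(-8841\right) \left(- \frac{1}{2198}\right) = \frac{1263}{314}$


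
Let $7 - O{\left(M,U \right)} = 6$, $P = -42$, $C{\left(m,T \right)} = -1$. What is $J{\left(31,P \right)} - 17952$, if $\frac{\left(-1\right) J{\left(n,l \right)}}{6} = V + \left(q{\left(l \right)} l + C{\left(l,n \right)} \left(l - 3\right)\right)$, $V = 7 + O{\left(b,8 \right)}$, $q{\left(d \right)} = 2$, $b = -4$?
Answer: $-17766$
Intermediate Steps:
$O{\left(M,U \right)} = 1$ ($O{\left(M,U \right)} = 7 - 6 = 1$)
$V = 8$ ($V = 7 + 1 = 8$)
$J{\left(n,l \right)} = -66 - 6 l$ ($J{\left(n,l \right)} = - 6 \left(8 + \left(2 l - \left(l - 3\right)\right)\right) = - 6 \left(8 + \left(2 l - \left(-3 + l\right)\right)\right) = - 6 \left(8 + \left(3 + l\right)\right) = - 6 \left(11 + l\right) = -66 - 6 l$)
$J{\left(31,P \right)} - 17952 = \left(-66 - -252\right) - 17952 = \left(-66 + 252\right) - 17952 = 186 - 17952 = -17766$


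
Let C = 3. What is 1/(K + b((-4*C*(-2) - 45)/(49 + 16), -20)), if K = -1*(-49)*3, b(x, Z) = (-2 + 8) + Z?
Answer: 1/133 ≈ 0.0075188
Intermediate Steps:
b(x, Z) = 6 + Z
K = 147 (K = 49*3 = 147)
1/(K + b((-4*C*(-2) - 45)/(49 + 16), -20)) = 1/(147 + (6 - 20)) = 1/(147 - 14) = 1/133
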